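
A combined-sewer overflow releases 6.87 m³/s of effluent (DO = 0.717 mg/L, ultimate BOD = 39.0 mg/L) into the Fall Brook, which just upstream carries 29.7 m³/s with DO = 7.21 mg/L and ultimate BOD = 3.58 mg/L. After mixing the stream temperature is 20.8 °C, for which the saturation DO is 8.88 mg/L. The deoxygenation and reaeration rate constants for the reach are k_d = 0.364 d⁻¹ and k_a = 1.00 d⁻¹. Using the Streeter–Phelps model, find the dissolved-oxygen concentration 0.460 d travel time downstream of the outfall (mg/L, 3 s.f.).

DO ≈ 5.80 mg/L

Mixed DO = (29.7×7.21 + 6.87×0.717)/(29.7+6.87) = 219.1/36.57 = 5.990 mg/L.
Mixed L₀ = (29.7×3.58 + 6.87×39.0)/(36.57) = 374.3/36.57 = 10.23 mg/L.
Initial deficit D₀ = C_s − DO₀ = 8.88 − 5.990 = 2.890 mg/L.
D(0.460) = [0.364×10.23/(1.00−0.364)](e^(−0.364×0.460) − e^(−1.00×0.460)) + 2.890 e^(−1.00×0.460)
= 5.857 × (0.8458 − 0.6313) + 2.890 × 0.6313 = 3.081 mg/L.
DO = 8.88 − 3.081 = 5.799 mg/L.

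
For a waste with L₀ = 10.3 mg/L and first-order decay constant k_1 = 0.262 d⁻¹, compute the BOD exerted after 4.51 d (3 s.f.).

y_t = L₀(1 − e^(−k_1 t)) = 10.3 × (1 − e^(−0.262×4.51))
= 10.3 × (1 − 0.3068) = 10.3 × 0.6932 = 7.140 mg/L.

y ≈ 7.14 mg/L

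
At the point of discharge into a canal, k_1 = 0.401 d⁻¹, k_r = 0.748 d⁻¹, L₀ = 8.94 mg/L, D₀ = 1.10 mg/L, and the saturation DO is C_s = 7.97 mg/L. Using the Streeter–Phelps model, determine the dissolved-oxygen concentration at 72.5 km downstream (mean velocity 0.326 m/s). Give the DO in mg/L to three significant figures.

DO ≈ 5.64 mg/L

Travel time t = x/v = 72.5 km / (0.326 m/s) = 72500 m / 0.326 m/s = 222400 s = 2.574 d.
k_1 L₀/(k_r−k_1) = 0.401×8.94/(0.748−0.401) = 3.585/0.3470 = 10.33 mg/L.
e^(−k_1 t) = e^(−0.401×2.574) = 0.3562; e^(−k_r t) = e^(−0.748×2.574) = 0.1458.
D = 10.33 × (0.3562 − 0.1458) + 1.10 × 0.1458 = 2.174 + 0.1604 = 2.334 mg/L.
DO = C_s − D = 7.97 − 2.334 = 5.636 mg/L.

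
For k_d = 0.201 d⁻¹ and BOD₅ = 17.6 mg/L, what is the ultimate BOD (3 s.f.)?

L₀ ≈ 27.8 mg/L

BOD₅ = L₀(1 − e^(−5k_d)) ⇒ L₀ = BOD₅ / (1 − e^(−5×0.201))
= 17.6 / (1 − 0.3660) = 17.6 / 0.6340 = 27.76 mg/L.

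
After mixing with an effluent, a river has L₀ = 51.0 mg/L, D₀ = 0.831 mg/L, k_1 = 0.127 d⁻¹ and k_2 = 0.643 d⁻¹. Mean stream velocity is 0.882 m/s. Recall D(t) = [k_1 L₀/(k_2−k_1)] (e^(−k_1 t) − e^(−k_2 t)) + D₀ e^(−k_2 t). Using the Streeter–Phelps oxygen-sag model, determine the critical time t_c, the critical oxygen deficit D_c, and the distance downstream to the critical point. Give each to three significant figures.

t_c ≈ 3.01 d; D_c ≈ 6.87 mg/L; x_c ≈ 229 km

At the critical point dD/dt = 0, so k_1 L₀ e^(−k_1 t) = k_2 D. Substituting D(t) from the Streeter–Phelps equation and solving for t gives
t_c = ln[(k_2/k_1)(1 − D₀(k_2−k_1)/(k_1 L₀))] / (k_2−k_1).
Here k_2−k_1 = 0.5160 d⁻¹ and 1 − D₀(k_2−k_1)/(k_1 L₀) = 1 − 0.831×0.5160/(0.127×51.0) = 0.9338, so
t_c = ln(5.063 × 0.9338) / 0.5160 = 1.553 / 0.5160 = 3.011 d.
L(t_c) = L₀ e^(−k_1 t_c) = 51.0 × 0.6823 = 34.80 mg/L, and at the critical point k_2 D_c = k_1 L, so D_c = (0.127/0.643) × 34.80 = 6.872 mg/L.
x_c = v t_c = 0.882 m/s × 3.011 d × 86400 s/d = 229400 m ≈ 229 km.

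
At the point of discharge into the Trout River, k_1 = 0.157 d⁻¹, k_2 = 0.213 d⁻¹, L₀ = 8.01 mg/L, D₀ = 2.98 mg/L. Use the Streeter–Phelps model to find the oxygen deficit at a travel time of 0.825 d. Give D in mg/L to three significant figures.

k_1 L₀/(k_2−k_1) = 0.157×8.01/(0.213−0.157) = 1.258/0.05600 = 22.46 mg/L.
e^(−k_1 t) = e^(−0.157×0.8250) = 0.8785; e^(−k_2 t) = e^(−0.213×0.8250) = 0.8388.
D = 22.46 × (0.8785 − 0.8388) + 2.98 × 0.8388 = 0.8907 + 2.500 = 3.390 mg/L.

D ≈ 3.39 mg/L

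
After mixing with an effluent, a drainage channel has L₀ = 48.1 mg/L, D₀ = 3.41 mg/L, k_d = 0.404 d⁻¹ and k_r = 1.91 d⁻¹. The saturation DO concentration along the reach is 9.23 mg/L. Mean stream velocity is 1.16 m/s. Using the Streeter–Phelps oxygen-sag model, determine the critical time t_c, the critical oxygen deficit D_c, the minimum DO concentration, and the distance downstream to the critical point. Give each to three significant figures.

At the critical point dD/dt = 0, so k_d L₀ e^(−k_d t) = k_r D. Substituting D(t) from the Streeter–Phelps equation and solving for t gives
t_c = ln[(k_r/k_d)(1 − D₀(k_r−k_d)/(k_d L₀))] / (k_r−k_d).
Here k_r−k_d = 1.506 d⁻¹ and 1 − D₀(k_r−k_d)/(k_d L₀) = 1 − 3.41×1.506/(0.404×48.1) = 0.7357, so
t_c = ln(4.728 × 0.7357) / 1.506 = 1.247 / 1.506 = 0.8277 d.
D_c = (k_d/k_r) L₀ e^(−k_d t_c) = (0.404/1.91) × 48.1 × e^(−0.404×0.8277) = 0.2115 × 48.1 × 0.7158 = 7.282 mg/L.
Minimum DO = C_s − D_c = 9.23 − 7.282 = 1.948 mg/L.
x_c = v t_c = 1.16 m/s × 0.8277 d × 86400 s/d = 82960 m ≈ 83.0 km.

t_c ≈ 0.828 d; D_c ≈ 7.28 mg/L; min DO ≈ 1.95 mg/L; x_c ≈ 83.0 km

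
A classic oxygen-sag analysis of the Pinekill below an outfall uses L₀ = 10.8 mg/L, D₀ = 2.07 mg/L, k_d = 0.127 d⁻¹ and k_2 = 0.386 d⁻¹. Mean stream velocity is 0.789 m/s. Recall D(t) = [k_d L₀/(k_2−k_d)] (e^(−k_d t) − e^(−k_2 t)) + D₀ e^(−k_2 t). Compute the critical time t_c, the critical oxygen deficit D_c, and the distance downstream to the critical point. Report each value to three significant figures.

t_c ≈ 2.38 d; D_c ≈ 2.63 mg/L; x_c ≈ 162 km

At the critical point dD/dt = 0, so k_d L₀ e^(−k_d t) = k_2 D. Substituting D(t) from the Streeter–Phelps equation and solving for t gives
t_c = ln[(k_2/k_d)(1 − D₀(k_2−k_d)/(k_d L₀))] / (k_2−k_d).
Here k_2−k_d = 0.2590 d⁻¹ and 1 − D₀(k_2−k_d)/(k_d L₀) = 1 − 2.07×0.2590/(0.127×10.8) = 0.6091, so
t_c = ln(3.039 × 0.6091) / 0.2590 = 0.6159 / 0.2590 = 2.378 d.
D_c = (k_d/k_2) L₀ e^(−k_d t_c) = (0.127/0.386) × 10.8 × e^(−0.127×2.378) = 0.3290 × 10.8 × 0.7393 = 2.627 mg/L.
x_c = v t_c = 0.789 m/s × 2.378 d × 86400 s/d = 162100 m ≈ 162 km.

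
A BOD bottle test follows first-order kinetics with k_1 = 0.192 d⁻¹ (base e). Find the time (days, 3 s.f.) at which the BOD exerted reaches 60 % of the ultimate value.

y/L₀ = 1 − e^(−k_1 t) = 0.60 ⇒ e^(−k_1 t) = 0.400
t = −ln(0.400) / 0.192 = 0.9163 / 0.192 = 4.772 d.

t ≈ 4.77 d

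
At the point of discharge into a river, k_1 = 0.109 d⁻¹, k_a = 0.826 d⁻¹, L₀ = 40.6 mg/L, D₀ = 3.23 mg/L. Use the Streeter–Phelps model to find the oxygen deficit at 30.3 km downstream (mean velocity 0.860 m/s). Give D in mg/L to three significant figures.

D ≈ 3.80 mg/L

Travel time t = x/v = 30.3 km / (0.860 m/s) = 30300 m / 0.860 m/s = 35230 s = 0.4078 d.
k_1 L₀/(k_a−k_1) = 0.109×40.6/(0.826−0.109) = 4.425/0.7170 = 6.172 mg/L.
e^(−k_1 t) = e^(−0.109×0.4078) = 0.9565; e^(−k_a t) = e^(−0.826×0.4078) = 0.7140.
D = 6.172 × (0.9565 − 0.7140) + 3.23 × 0.7140 = 1.497 + 2.306 = 3.803 mg/L.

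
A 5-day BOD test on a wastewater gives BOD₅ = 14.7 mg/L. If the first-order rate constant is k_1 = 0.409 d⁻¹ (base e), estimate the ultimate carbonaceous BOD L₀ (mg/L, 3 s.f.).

BOD₅ = L₀(1 − e^(−5k_1)) ⇒ L₀ = BOD₅ / (1 − e^(−5×0.409))
= 14.7 / (1 − 0.1294) = 14.7 / 0.8706 = 16.88 mg/L.

L₀ ≈ 16.9 mg/L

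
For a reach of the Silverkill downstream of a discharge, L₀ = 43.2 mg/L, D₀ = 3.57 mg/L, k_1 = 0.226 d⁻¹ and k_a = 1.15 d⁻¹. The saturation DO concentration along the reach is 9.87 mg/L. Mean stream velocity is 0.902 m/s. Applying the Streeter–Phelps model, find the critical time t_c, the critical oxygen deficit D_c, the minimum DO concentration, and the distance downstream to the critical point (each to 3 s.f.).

At the critical point dD/dt = 0, so k_1 L₀ e^(−k_1 t) = k_a D. Substituting D(t) from the Streeter–Phelps equation and solving for t gives
t_c = ln[(k_a/k_1)(1 − D₀(k_a−k_1)/(k_1 L₀))] / (k_a−k_1).
Here k_a−k_1 = 0.9240 d⁻¹ and 1 − D₀(k_a−k_1)/(k_1 L₀) = 1 − 3.57×0.9240/(0.226×43.2) = 0.6621, so
t_c = ln(5.088 × 0.6621) / 0.9240 = 1.215 / 0.9240 = 1.315 d.
L(t_c) = L₀ e^(−k_1 t_c) = 43.2 × 0.7430 = 32.10 mg/L, and at the critical point k_a D_c = k_1 L, so D_c = (0.226/1.15) × 32.10 = 6.308 mg/L.
Minimum DO = C_s − D_c = 9.87 − 6.308 = 3.562 mg/L.
x_c = v t_c = 0.902 m/s × 1.315 d × 86400 s/d = 102500 m ≈ 102 km.

t_c ≈ 1.31 d; D_c ≈ 6.31 mg/L; min DO ≈ 3.56 mg/L; x_c ≈ 102 km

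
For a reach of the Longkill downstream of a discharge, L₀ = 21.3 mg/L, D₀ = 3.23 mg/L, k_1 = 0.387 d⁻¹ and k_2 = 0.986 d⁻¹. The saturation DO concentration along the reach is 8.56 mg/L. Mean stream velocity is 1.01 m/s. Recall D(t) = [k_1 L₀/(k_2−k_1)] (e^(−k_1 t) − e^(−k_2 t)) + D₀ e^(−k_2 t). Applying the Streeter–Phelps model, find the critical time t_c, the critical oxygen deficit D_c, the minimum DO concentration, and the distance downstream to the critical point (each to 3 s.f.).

t_c ≈ 1.11 d; D_c ≈ 5.43 mg/L; min DO ≈ 3.13 mg/L; x_c ≈ 97.3 km

With k_2/k_1 = 2.548 and 1 − D₀(k_2−k_1)/(k_1 L₀) = 0.7653,
t_c = ln(2.548 × 0.7653) / (0.986 − 0.387) = ln(1.950) / 0.5990 = 0.6677/0.5990 = 1.115 d.
D_c = (k_1/k_2) L₀ e^(−k_1 t_c) = (0.387/0.986) × 21.3 × e^(−0.387×1.115) = 0.3925 × 21.3 × 0.6496 = 5.431 mg/L.
Minimum DO = C_s − D_c = 8.56 − 5.431 = 3.129 mg/L.
x_c = v t_c = 1.01 m/s × 1.115 d × 86400 s/d = 97280 m ≈ 97.3 km.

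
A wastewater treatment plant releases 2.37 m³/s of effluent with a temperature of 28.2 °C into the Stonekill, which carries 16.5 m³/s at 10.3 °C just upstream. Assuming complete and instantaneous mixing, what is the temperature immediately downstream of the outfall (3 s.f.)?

12.5 °C

Flow-weighted mixing: C = (Q_r C_r + Q_w C_w)/(Q_r + Q_w)
= (16.5×10.3 + 2.37×28.2)/(16.5 + 2.37) = 236.8/18.87 = 12.55 °C.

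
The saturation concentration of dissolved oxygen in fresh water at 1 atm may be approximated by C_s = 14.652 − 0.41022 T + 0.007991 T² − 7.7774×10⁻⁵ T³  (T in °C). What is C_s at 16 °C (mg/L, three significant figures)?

C_s = 14.652 − 0.41022×16 + 0.007991×16² − 7.7774×10⁻⁵×16³ = 9.816 mg/L.

C_s ≈ 9.82 mg/L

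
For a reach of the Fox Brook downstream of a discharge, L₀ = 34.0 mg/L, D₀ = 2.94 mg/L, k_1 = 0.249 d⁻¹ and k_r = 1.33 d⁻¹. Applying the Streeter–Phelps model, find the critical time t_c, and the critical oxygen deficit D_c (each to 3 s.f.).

t_c ≈ 1.11 d; D_c ≈ 4.82 mg/L

t_c = [1/(k_r−k_1)] ln[(k_r/k_1)(1 − D₀(k_r−k_1)/(k_1 L₀))]
= [1/(1.33−0.249)] ln[(1.33/0.249)(1 − 2.94×1.081/(0.249×34.0))]
= (1/1.081) ln[5.341 × 0.6246] = 0.9251 × ln(3.336) = 0.9251 × 1.205 = 1.115 d.
L(t_c) = L₀ e^(−k_1 t_c) = 34.0 × 0.7577 = 25.76 mg/L, and at the critical point k_r D_c = k_1 L, so D_c = (0.249/1.33) × 25.76 = 4.823 mg/L.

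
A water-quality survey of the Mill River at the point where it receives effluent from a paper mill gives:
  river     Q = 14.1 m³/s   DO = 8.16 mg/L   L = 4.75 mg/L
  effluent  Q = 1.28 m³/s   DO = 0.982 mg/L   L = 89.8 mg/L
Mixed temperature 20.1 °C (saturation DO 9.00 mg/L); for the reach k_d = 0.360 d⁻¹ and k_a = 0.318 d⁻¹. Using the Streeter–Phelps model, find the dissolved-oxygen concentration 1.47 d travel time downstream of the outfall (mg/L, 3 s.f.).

Mixed DO = (14.1×8.16 + 1.28×0.982)/(14.1+1.28) = 116.3/15.38 = 7.563 mg/L.
Mixed L₀ = (14.1×4.75 + 1.28×89.8)/(15.38) = 181.9/15.38 = 11.83 mg/L.
Initial deficit D₀ = C_s − DO₀ = 9.00 − 7.563 = 1.437 mg/L.
D(1.47) = [0.360×11.83/(0.318−0.360)](e^(−0.360×1.47) − e^(−0.318×1.47)) + 1.437 e^(−0.318×1.47)
= -101.4 × (0.5891 − 0.6266) + 1.437 × 0.6266 = 4.704 mg/L.
DO = 9.00 − 4.704 = 4.296 mg/L.

DO ≈ 4.30 mg/L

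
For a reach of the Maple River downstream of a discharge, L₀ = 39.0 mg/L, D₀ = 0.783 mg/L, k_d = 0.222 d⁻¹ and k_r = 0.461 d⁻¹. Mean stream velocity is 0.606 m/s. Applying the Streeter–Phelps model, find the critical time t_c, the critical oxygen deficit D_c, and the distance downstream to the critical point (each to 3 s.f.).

t_c = [1/(k_r−k_d)] ln[(k_r/k_d)(1 − D₀(k_r−k_d)/(k_d L₀))]
= [1/(0.461−0.222)] ln[(0.461/0.222)(1 − 0.783×0.2390/(0.222×39.0))]
= (1/0.2390) ln[2.077 × 0.9784] = 4.184 × ln(2.032) = 4.184 × 0.7089 = 2.966 d.
L(t_c) = L₀ e^(−k_d t_c) = 39.0 × 0.5177 = 20.19 mg/L, and at the critical point k_r D_c = k_d L, so D_c = (0.222/0.461) × 20.19 = 9.722 mg/L.
x_c = v t_c = 0.606 m/s × 2.966 d × 86400 s/d = 155300 m ≈ 155 km.

t_c ≈ 2.97 d; D_c ≈ 9.72 mg/L; x_c ≈ 155 km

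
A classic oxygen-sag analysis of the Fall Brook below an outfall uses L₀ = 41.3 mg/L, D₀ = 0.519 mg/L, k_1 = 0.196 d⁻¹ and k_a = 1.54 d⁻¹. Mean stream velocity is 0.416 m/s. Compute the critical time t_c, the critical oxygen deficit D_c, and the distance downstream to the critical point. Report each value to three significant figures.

At the critical point dD/dt = 0, so k_1 L₀ e^(−k_1 t) = k_a D. Substituting D(t) from the Streeter–Phelps equation and solving for t gives
t_c = ln[(k_a/k_1)(1 − D₀(k_a−k_1)/(k_1 L₀))] / (k_a−k_1).
Here k_a−k_1 = 1.344 d⁻¹ and 1 − D₀(k_a−k_1)/(k_1 L₀) = 1 − 0.519×1.344/(0.196×41.3) = 0.9138, so
t_c = ln(7.857 × 0.9138) / 1.344 = 1.971 / 1.344 = 1.467 d.
D_c = (k_1/k_a) L₀ e^(−k_1 t_c) = (0.196/1.54) × 41.3 × e^(−0.196×1.467) = 0.1273 × 41.3 × 0.7501 = 3.943 mg/L.
x_c = v t_c = 0.416 m/s × 1.467 d × 86400 s/d = 52720 m ≈ 52.7 km.

t_c ≈ 1.47 d; D_c ≈ 3.94 mg/L; x_c ≈ 52.7 km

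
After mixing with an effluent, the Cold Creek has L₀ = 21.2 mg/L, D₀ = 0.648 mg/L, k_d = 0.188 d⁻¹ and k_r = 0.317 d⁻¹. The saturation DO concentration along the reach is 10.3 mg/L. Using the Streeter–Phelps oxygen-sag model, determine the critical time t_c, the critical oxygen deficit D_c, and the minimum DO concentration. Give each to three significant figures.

t_c ≈ 3.89 d; D_c ≈ 6.06 mg/L; min DO ≈ 4.24 mg/L

At the critical point dD/dt = 0, so k_d L₀ e^(−k_d t) = k_r D. Substituting D(t) from the Streeter–Phelps equation and solving for t gives
t_c = ln[(k_r/k_d)(1 − D₀(k_r−k_d)/(k_d L₀))] / (k_r−k_d).
Here k_r−k_d = 0.1290 d⁻¹ and 1 − D₀(k_r−k_d)/(k_d L₀) = 1 − 0.648×0.1290/(0.188×21.2) = 0.9790, so
t_c = ln(1.686 × 0.9790) / 0.1290 = 0.5013 / 0.1290 = 3.886 d.
L(t_c) = L₀ e^(−k_d t_c) = 21.2 × 0.4817 = 10.21 mg/L, and at the critical point k_r D_c = k_d L, so D_c = (0.188/0.317) × 10.21 = 6.056 mg/L.
Minimum DO = C_s − D_c = 10.3 − 6.056 = 4.244 mg/L.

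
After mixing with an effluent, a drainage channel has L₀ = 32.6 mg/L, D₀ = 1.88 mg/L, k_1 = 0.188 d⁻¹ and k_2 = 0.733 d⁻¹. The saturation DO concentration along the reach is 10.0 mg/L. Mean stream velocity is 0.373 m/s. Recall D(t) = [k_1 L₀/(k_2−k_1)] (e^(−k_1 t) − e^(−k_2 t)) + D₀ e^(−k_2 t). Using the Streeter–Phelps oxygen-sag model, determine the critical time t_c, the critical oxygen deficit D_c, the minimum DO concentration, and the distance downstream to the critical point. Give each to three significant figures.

With k_2/k_1 = 3.899 and 1 − D₀(k_2−k_1)/(k_1 L₀) = 0.8328,
t_c = ln(3.899 × 0.8328) / (0.733 − 0.188) = ln(3.247) / 0.5450 = 1.178/0.5450 = 2.161 d.
D_c = (k_1/k_2) L₀ e^(−k_1 t_c) = (0.188/0.733) × 32.6 × e^(−0.188×2.161) = 0.2565 × 32.6 × 0.6661 = 5.570 mg/L.
Minimum DO = C_s − D_c = 10.0 − 5.570 = 4.430 mg/L.
x_c = v t_c = 0.373 m/s × 2.161 d × 86400 s/d = 69640 m ≈ 69.6 km.

t_c ≈ 2.16 d; D_c ≈ 5.57 mg/L; min DO ≈ 4.43 mg/L; x_c ≈ 69.6 km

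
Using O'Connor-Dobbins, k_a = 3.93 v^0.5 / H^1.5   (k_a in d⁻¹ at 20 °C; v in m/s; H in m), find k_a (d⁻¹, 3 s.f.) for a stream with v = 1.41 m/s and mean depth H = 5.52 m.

k_a ≈ 0.360 d⁻¹

k_a = 3.93 × 1.41^0.5 / 5.52^1.5 = 3.93 × 1.187 / 12.97 = 0.3598 d⁻¹.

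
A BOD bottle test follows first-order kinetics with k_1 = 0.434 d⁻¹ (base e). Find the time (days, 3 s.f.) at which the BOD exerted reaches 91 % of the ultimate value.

t ≈ 5.55 d

y/L₀ = 1 − e^(−k_1 t) = 0.91 ⇒ e^(−k_1 t) = 0.0900
t = −ln(0.0900) / 0.434 = 2.408 / 0.434 = 5.548 d.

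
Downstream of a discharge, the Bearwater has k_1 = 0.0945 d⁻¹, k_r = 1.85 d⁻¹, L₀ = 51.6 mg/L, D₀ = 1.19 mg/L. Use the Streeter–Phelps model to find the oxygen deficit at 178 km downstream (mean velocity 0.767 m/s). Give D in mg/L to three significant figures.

D ≈ 2.14 mg/L

Travel time t = x/v = 178 km / (0.767 m/s) = 178000 m / 0.767 m/s = 232100 s = 2.686 d.
k_1 L₀/(k_r−k_1) = 0.0945×51.6/(1.85−0.0945) = 4.876/1.756 = 2.778 mg/L.
e^(−k_1 t) = e^(−0.0945×2.686) = 0.7758; e^(−k_r t) = e^(−1.85×2.686) = 0.006949.
D = 2.778 × (0.7758 − 0.006949) + 1.19 × 0.006949 = 2.136 + 0.008269 = 2.144 mg/L.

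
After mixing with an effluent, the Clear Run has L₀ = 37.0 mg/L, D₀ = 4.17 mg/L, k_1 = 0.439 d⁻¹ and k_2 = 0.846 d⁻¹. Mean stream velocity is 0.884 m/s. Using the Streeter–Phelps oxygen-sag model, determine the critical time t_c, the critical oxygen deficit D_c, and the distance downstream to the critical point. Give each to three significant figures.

With k_2/k_1 = 1.927 and 1 − D₀(k_2−k_1)/(k_1 L₀) = 0.8955,
t_c = ln(1.927 × 0.8955) / (0.846 − 0.439) = ln(1.726) / 0.4070 = 0.5457/0.4070 = 1.341 d.
D_c = (k_1/k_2) L₀ e^(−k_1 t_c) = (0.439/0.846) × 37.0 × e^(−0.439×1.341) = 0.5189 × 37.0 × 0.5551 = 10.66 mg/L.
x_c = v t_c = 0.884 m/s × 1.341 d × 86400 s/d = 102400 m ≈ 102 km.

t_c ≈ 1.34 d; D_c ≈ 10.7 mg/L; x_c ≈ 102 km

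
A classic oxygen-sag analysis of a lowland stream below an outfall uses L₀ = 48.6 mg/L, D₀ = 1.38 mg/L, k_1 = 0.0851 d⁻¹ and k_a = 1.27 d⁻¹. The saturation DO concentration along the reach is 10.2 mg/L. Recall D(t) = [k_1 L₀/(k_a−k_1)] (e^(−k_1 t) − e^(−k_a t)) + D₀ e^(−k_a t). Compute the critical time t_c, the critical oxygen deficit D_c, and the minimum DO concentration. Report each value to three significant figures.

With k_a/k_1 = 14.92 and 1 − D₀(k_a−k_1)/(k_1 L₀) = 0.6046,
t_c = ln(14.92 × 0.6046) / (1.27 − 0.0851) = ln(9.023) / 1.185 = 2.200/1.185 = 1.857 d.
L(t_c) = L₀ e^(−k_1 t_c) = 48.6 × 0.8539 = 41.50 mg/L, and at the critical point k_a D_c = k_1 L, so D_c = (0.0851/1.27) × 41.50 = 2.781 mg/L.
Minimum DO = C_s − D_c = 10.2 − 2.781 = 7.419 mg/L.

t_c ≈ 1.86 d; D_c ≈ 2.78 mg/L; min DO ≈ 7.42 mg/L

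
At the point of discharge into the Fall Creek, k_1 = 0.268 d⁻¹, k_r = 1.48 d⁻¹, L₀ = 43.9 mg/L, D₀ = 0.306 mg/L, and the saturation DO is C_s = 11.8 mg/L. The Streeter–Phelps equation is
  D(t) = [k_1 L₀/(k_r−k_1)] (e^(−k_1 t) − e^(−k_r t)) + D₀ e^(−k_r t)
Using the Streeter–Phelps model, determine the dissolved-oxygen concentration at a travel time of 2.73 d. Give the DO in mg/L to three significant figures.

DO ≈ 7.30 mg/L

k_1 L₀/(k_r−k_1) = 0.268×43.9/(1.48−0.268) = 11.77/1.212 = 9.707 mg/L.
e^(−k_1 t) = e^(−0.268×2.730) = 0.4811; e^(−k_r t) = e^(−1.48×2.730) = 0.01759.
D = 9.707 × (0.4811 − 0.01759) + 0.306 × 0.01759 = 4.500 + 0.005383 = 4.505 mg/L.
DO = C_s − D = 11.8 − 4.505 = 7.295 mg/L.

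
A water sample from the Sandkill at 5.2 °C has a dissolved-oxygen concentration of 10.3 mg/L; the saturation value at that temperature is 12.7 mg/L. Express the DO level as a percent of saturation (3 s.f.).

81.1 % saturation

% saturation = C/C_s × 100 = 10.3/12.7 × 100 = 81.1 %.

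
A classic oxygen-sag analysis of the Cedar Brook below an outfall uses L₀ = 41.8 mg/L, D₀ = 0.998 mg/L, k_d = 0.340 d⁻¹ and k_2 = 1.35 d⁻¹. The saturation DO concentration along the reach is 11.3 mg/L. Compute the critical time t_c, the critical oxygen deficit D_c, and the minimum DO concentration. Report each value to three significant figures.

t_c ≈ 1.29 d; D_c ≈ 6.78 mg/L; min DO ≈ 4.52 mg/L

At the critical point dD/dt = 0, so k_d L₀ e^(−k_d t) = k_2 D. Substituting D(t) from the Streeter–Phelps equation and solving for t gives
t_c = ln[(k_2/k_d)(1 − D₀(k_2−k_d)/(k_d L₀))] / (k_2−k_d).
Here k_2−k_d = 1.010 d⁻¹ and 1 − D₀(k_2−k_d)/(k_d L₀) = 1 − 0.998×1.010/(0.340×41.8) = 0.9291, so
t_c = ln(3.971 × 0.9291) / 1.010 = 1.305 / 1.010 = 1.292 d.
L(t_c) = L₀ e^(−k_d t_c) = 41.8 × 0.6444 = 26.94 mg/L, and at the critical point k_2 D_c = k_d L, so D_c = (0.340/1.35) × 26.94 = 6.784 mg/L.
Minimum DO = C_s − D_c = 11.3 − 6.784 = 4.516 mg/L.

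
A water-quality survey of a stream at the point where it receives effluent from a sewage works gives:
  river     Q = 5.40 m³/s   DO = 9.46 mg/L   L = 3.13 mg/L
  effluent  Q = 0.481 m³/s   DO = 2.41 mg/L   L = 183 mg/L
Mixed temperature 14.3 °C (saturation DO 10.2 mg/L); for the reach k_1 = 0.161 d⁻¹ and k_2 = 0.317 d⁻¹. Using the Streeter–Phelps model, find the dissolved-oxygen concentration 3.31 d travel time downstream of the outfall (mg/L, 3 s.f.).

Mixed DO = (5.40×9.46 + 0.481×2.41)/(5.40+0.481) = 52.24/5.881 = 8.883 mg/L.
Mixed L₀ = (5.40×3.13 + 0.481×183)/(5.881) = 104.9/5.881 = 17.84 mg/L.
Initial deficit D₀ = C_s − DO₀ = 10.2 − 8.883 = 1.317 mg/L.
D(3.31) = [0.161×17.84/(0.317−0.161)](e^(−0.161×3.31) − e^(−0.317×3.31)) + 1.317 e^(−0.317×3.31)
= 18.41 × (0.5869 − 0.3502) + 1.317 × 0.3502 = 4.819 mg/L.
DO = 10.2 − 4.819 = 5.381 mg/L.

DO ≈ 5.38 mg/L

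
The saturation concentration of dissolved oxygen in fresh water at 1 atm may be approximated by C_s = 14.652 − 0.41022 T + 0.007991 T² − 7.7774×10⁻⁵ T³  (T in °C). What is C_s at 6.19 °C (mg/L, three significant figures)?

C_s = 14.652 − 0.41022×6.19 + 0.007991×6.19² − 7.7774×10⁻⁵×6.19³ = 12.40 mg/L.

C_s ≈ 12.4 mg/L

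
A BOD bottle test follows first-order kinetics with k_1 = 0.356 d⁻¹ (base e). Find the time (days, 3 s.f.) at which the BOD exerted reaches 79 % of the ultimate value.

y/L₀ = 1 − e^(−k_1 t) = 0.79 ⇒ e^(−k_1 t) = 0.210
t = −ln(0.210) / 0.356 = 1.561 / 0.356 = 4.384 d.

t ≈ 4.38 d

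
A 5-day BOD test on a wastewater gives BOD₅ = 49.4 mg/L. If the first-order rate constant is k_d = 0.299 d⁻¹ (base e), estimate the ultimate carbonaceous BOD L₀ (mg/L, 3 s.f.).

BOD₅ = L₀(1 − e^(−5k_d)) ⇒ L₀ = BOD₅ / (1 − e^(−5×0.299))
= 49.4 / (1 − 0.2242) = 49.4 / 0.7758 = 63.68 mg/L.

L₀ ≈ 63.7 mg/L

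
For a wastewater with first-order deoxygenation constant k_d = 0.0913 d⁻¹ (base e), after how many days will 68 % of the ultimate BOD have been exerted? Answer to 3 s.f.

y/L₀ = 1 − e^(−k_d t) = 0.68 ⇒ e^(−k_d t) = 0.320
t = −ln(0.320) / 0.0913 = 1.139 / 0.0913 = 12.48 d.

t ≈ 12.5 d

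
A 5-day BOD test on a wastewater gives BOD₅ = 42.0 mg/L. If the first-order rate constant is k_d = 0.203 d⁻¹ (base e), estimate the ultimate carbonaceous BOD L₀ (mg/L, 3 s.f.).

L₀ ≈ 65.9 mg/L

BOD₅ = L₀(1 − e^(−5k_d)) ⇒ L₀ = BOD₅ / (1 − e^(−5×0.203))
= 42.0 / (1 − 0.3624) = 42.0 / 0.6376 = 65.87 mg/L.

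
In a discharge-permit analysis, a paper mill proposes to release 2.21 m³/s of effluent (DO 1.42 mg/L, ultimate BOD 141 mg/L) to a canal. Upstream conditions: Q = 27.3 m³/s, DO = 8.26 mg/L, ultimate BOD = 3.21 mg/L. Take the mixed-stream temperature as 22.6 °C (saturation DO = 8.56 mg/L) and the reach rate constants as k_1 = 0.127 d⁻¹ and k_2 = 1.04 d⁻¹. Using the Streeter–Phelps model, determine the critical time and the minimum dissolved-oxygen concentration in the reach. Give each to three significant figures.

Mixed DO = (27.3×8.26 + 2.21×1.42)/(27.3+2.21) = 228.6/29.51 = 7.748 mg/L.
Mixed L₀ = (27.3×3.21 + 2.21×141)/(29.51) = 399.2/29.51 = 13.53 mg/L.
Initial deficit D₀ = C_s − DO₀ = 8.56 − 7.748 = 0.8122 mg/L.
t_c = (1/0.9130) ln[(1.04/0.127)(1 − 0.8122×0.9130/(0.127×13.53))] = 1.095 × ln(4.655) = 1.684 d.
D_c = (0.127/1.04) × 13.53 × e^(−0.127×1.684) = 0.1221 × 13.53 × 0.8074 = 1.334 mg/L.
Minimum DO = 8.56 − 1.334 = 7.226 mg/L.

t_c ≈ 1.68 d; minimum DO ≈ 7.23 mg/L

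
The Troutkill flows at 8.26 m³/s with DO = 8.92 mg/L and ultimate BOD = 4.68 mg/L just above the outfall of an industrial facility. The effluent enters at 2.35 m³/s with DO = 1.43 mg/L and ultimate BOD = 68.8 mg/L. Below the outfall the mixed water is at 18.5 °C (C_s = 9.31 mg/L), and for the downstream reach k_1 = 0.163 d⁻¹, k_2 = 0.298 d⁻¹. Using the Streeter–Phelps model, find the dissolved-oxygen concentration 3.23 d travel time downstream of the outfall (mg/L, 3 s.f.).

DO ≈ 3.77 mg/L

Mixed DO = (8.26×8.92 + 2.35×1.43)/(8.26+2.35) = 77.04/10.61 = 7.261 mg/L.
Mixed L₀ = (8.26×4.68 + 2.35×68.8)/(10.61) = 200.3/10.61 = 18.88 mg/L.
Initial deficit D₀ = C_s − DO₀ = 9.31 − 7.261 = 2.049 mg/L.
D(3.23) = [0.163×18.88/(0.298−0.163)](e^(−0.163×3.23) − e^(−0.298×3.23)) + 2.049 e^(−0.298×3.23)
= 22.80 × (0.5907 − 0.3819) + 2.049 × 0.3819 = 5.542 mg/L.
DO = 9.31 − 5.542 = 3.768 mg/L.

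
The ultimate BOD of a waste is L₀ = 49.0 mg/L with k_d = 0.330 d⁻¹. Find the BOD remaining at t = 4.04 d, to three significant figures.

L_t = L₀ e^(−k_d t) = 49.0 × e^(−0.330×4.04) = 49.0 × 0.2636 = 12.92 mg/L.

L ≈ 12.9 mg/L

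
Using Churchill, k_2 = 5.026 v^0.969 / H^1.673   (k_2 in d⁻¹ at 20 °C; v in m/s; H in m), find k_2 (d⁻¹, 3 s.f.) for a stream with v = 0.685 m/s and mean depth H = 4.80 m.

k_2 ≈ 0.253 d⁻¹

k_2 = 5.026 × 0.685^0.969 / 4.80^1.673 = 5.026 × 0.6931 / 13.79 = 0.2525 d⁻¹.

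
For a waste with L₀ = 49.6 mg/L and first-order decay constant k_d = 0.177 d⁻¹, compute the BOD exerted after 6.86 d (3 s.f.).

y_t = L₀(1 − e^(−k_d t)) = 49.6 × (1 − e^(−0.177×6.86))
= 49.6 × (1 − 0.2969) = 49.6 × 0.7031 = 34.87 mg/L.

y ≈ 34.9 mg/L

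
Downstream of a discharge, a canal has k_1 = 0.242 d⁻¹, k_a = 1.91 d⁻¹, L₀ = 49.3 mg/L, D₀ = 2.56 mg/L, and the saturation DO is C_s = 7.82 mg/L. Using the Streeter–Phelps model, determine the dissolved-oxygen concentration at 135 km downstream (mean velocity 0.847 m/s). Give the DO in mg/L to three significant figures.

DO ≈ 3.38 mg/L

Travel time t = x/v = 135 km / (0.847 m/s) = 135000 m / 0.847 m/s = 159400 s = 1.845 d.
k_1 L₀/(k_a−k_1) = 0.242×49.3/(1.91−0.242) = 11.93/1.668 = 7.153 mg/L.
e^(−k_1 t) = e^(−0.242×1.845) = 0.6399; e^(−k_a t) = e^(−1.91×1.845) = 0.02950.
D = 7.153 × (0.6399 − 0.02950) + 2.56 × 0.02950 = 4.366 + 0.07551 = 4.442 mg/L.
DO = C_s − D = 7.82 − 4.442 = 3.378 mg/L.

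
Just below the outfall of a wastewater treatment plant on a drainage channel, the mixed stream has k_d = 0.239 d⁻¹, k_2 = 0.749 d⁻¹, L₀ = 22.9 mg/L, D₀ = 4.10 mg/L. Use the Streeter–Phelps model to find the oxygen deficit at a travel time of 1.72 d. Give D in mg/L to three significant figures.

k_d L₀/(k_2−k_d) = 0.239×22.9/(0.749−0.239) = 5.473/0.5100 = 10.73 mg/L.
e^(−k_d t) = e^(−0.239×1.720) = 0.6629; e^(−k_2 t) = e^(−0.749×1.720) = 0.2757.
D = 10.73 × (0.6629 − 0.2757) + 4.10 × 0.2757 = 4.155 + 1.131 = 5.286 mg/L.

D ≈ 5.29 mg/L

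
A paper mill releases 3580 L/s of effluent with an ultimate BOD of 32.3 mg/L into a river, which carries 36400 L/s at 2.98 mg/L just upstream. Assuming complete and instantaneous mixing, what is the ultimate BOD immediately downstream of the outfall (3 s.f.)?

5.61 mg/L

Flow-weighted mixing: C = (Q_r C_r + Q_w C_w)/(Q_r + Q_w)
= (36400×2.98 + 3580×32.3)/(36400 + 3580) = 224100/39980 = 5.605 mg/L.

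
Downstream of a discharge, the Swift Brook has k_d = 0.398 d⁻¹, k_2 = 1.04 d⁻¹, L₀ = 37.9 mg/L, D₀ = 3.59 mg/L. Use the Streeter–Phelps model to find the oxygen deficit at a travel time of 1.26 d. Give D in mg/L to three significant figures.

D ≈ 8.86 mg/L

k_d L₀/(k_2−k_d) = 0.398×37.9/(1.04−0.398) = 15.08/0.6420 = 23.50 mg/L.
e^(−k_d t) = e^(−0.398×1.260) = 0.6056; e^(−k_2 t) = e^(−1.04×1.260) = 0.2697.
D = 23.50 × (0.6056 − 0.2697) + 3.59 × 0.2697 = 7.893 + 0.9683 = 8.861 mg/L.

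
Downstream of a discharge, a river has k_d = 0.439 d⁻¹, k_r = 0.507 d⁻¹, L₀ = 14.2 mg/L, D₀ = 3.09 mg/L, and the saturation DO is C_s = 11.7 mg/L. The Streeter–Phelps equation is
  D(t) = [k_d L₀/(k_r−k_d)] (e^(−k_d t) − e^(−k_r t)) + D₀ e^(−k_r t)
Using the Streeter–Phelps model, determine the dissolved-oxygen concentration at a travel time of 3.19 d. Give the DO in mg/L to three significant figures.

k_d L₀/(k_r−k_d) = 0.439×14.2/(0.507−0.439) = 6.234/0.06800 = 91.67 mg/L.
e^(−k_d t) = e^(−0.439×3.190) = 0.2465; e^(−k_r t) = e^(−0.507×3.190) = 0.1984.
D = 91.67 × (0.2465 − 0.1984) + 3.09 × 0.1984 = 4.407 + 0.6131 = 5.020 mg/L.
DO = C_s − D = 11.7 − 5.020 = 6.680 mg/L.

DO ≈ 6.68 mg/L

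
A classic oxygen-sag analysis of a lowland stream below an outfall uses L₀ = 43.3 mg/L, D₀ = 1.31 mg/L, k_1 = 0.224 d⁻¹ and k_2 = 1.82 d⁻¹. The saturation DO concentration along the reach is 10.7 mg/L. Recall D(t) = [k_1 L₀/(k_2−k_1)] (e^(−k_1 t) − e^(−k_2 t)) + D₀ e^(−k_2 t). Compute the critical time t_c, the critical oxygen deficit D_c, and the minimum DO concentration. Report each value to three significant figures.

At the critical point dD/dt = 0, so k_1 L₀ e^(−k_1 t) = k_2 D. Substituting D(t) from the Streeter–Phelps equation and solving for t gives
t_c = ln[(k_2/k_1)(1 − D₀(k_2−k_1)/(k_1 L₀))] / (k_2−k_1).
Here k_2−k_1 = 1.596 d⁻¹ and 1 − D₀(k_2−k_1)/(k_1 L₀) = 1 − 1.31×1.596/(0.224×43.3) = 0.7844, so
t_c = ln(8.125 × 0.7844) / 1.596 = 1.852 / 1.596 = 1.161 d.
L(t_c) = L₀ e^(−k_1 t_c) = 43.3 × 0.7711 = 33.39 mg/L, and at the critical point k_2 D_c = k_1 L, so D_c = (0.224/1.82) × 33.39 = 4.109 mg/L.
Minimum DO = C_s − D_c = 10.7 − 4.109 = 6.591 mg/L.

t_c ≈ 1.16 d; D_c ≈ 4.11 mg/L; min DO ≈ 6.59 mg/L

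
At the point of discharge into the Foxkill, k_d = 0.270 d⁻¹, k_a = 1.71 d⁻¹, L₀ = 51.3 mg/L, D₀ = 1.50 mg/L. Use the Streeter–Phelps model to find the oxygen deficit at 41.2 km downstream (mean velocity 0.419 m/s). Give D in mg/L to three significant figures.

Travel time t = x/v = 41.2 km / (0.419 m/s) = 41200 m / 0.419 m/s = 98330 s = 1.138 d.
k_d L₀/(k_a−k_d) = 0.270×51.3/(1.71−0.270) = 13.85/1.440 = 9.619 mg/L.
e^(−k_d t) = e^(−0.270×1.138) = 0.7354; e^(−k_a t) = e^(−1.71×1.138) = 0.1428.
D = 9.619 × (0.7354 − 0.1428) + 1.50 × 0.1428 = 5.700 + 0.2142 = 5.914 mg/L.

D ≈ 5.91 mg/L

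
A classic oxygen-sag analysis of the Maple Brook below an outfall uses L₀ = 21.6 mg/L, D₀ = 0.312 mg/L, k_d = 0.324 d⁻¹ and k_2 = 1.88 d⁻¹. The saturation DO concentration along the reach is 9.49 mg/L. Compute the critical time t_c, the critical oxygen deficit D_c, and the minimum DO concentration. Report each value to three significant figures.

t_c = [1/(k_2−k_d)] ln[(k_2/k_d)(1 − D₀(k_2−k_d)/(k_d L₀))]
= [1/(1.88−0.324)] ln[(1.88/0.324)(1 − 0.312×1.556/(0.324×21.6))]
= (1/1.556) ln[5.802 × 0.9306] = 0.6427 × ln(5.400) = 0.6427 × 1.686 = 1.084 d.
L(t_c) = L₀ e^(−k_d t_c) = 21.6 × 0.7039 = 15.20 mg/L, and at the critical point k_2 D_c = k_d L, so D_c = (0.324/1.88) × 15.20 = 2.620 mg/L.
Minimum DO = C_s − D_c = 9.49 − 2.620 = 6.870 mg/L.

t_c ≈ 1.08 d; D_c ≈ 2.62 mg/L; min DO ≈ 6.87 mg/L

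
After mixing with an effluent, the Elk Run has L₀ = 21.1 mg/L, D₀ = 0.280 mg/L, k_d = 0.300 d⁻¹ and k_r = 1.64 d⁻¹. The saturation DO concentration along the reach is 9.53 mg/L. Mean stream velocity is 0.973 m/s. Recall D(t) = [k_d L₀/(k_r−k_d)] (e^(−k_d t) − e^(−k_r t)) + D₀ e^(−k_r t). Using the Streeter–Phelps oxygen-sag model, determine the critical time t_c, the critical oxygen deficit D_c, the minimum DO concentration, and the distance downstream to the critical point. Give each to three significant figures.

t_c = [1/(k_r−k_d)] ln[(k_r/k_d)(1 − D₀(k_r−k_d)/(k_d L₀))]
= [1/(1.64−0.300)] ln[(1.64/0.300)(1 − 0.280×1.340/(0.300×21.1))]
= (1/1.340) ln[5.467 × 0.9407] = 0.7463 × ln(5.143) = 0.7463 × 1.638 = 1.222 d.
D_c = (k_d/k_r) L₀ e^(−k_d t_c) = (0.300/1.64) × 21.1 × e^(−0.300×1.222) = 0.1829 × 21.1 × 0.6931 = 2.675 mg/L.
Minimum DO = C_s − D_c = 9.53 − 2.675 = 6.855 mg/L.
x_c = v t_c = 0.973 m/s × 1.222 d × 86400 s/d = 102700 m ≈ 103 km.

t_c ≈ 1.22 d; D_c ≈ 2.68 mg/L; min DO ≈ 6.85 mg/L; x_c ≈ 103 km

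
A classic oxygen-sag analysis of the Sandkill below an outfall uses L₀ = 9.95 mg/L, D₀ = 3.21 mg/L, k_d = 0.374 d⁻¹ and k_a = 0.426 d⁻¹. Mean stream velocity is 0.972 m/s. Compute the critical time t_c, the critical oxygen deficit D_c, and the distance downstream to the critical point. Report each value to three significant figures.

t_c = [1/(k_a−k_d)] ln[(k_a/k_d)(1 − D₀(k_a−k_d)/(k_d L₀))]
= [1/(0.426−0.374)] ln[(0.426/0.374)(1 − 3.21×0.05200/(0.374×9.95))]
= (1/0.05200) ln[1.139 × 0.9551] = 19.23 × ln(1.088) = 19.23 × 0.08429 = 1.621 d.
D_c = (k_d/k_a) L₀ e^(−k_d t_c) = (0.374/0.426) × 9.95 × e^(−0.374×1.621) = 0.8779 × 9.95 × 0.5454 = 4.764 mg/L.
x_c = v t_c = 0.972 m/s × 1.621 d × 86400 s/d = 136100 m ≈ 136 km.

t_c ≈ 1.62 d; D_c ≈ 4.76 mg/L; x_c ≈ 136 km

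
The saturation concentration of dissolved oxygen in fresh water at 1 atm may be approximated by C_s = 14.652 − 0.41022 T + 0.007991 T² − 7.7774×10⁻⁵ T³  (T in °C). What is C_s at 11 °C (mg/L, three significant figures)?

C_s = 14.652 − 0.41022×11 + 0.007991×11² − 7.7774×10⁻⁵×11³ = 11.00 mg/L.

C_s ≈ 11.0 mg/L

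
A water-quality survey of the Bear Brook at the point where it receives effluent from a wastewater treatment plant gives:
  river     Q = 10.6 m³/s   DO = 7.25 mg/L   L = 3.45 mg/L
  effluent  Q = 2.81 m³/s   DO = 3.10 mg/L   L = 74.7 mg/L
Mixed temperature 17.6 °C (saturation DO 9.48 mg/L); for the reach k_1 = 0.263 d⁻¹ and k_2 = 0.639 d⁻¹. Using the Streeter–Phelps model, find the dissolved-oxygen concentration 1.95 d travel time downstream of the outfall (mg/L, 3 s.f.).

Mixed DO = (10.6×7.25 + 2.81×3.10)/(10.6+2.81) = 85.56/13.41 = 6.380 mg/L.
Mixed L₀ = (10.6×3.45 + 2.81×74.7)/(13.41) = 246.5/13.41 = 18.38 mg/L.
Initial deficit D₀ = C_s − DO₀ = 9.48 − 6.380 = 3.100 mg/L.
D(1.95) = [0.263×18.38/(0.639−0.263)](e^(−0.263×1.95) − e^(−0.639×1.95)) + 3.100 e^(−0.639×1.95)
= 12.86 × (0.5988 − 0.2876) + 3.100 × 0.2876 = 4.892 mg/L.
DO = 9.48 − 4.892 = 4.588 mg/L.

DO ≈ 4.59 mg/L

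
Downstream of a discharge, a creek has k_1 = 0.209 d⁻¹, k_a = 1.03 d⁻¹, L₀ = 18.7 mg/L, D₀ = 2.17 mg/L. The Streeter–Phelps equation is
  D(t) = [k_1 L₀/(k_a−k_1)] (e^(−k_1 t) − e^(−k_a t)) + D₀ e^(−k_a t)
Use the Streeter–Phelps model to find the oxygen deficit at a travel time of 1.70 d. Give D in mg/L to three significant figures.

D ≈ 2.89 mg/L

k_1 L₀/(k_a−k_1) = 0.209×18.7/(1.03−0.209) = 3.908/0.8210 = 4.760 mg/L.
e^(−k_1 t) = e^(−0.209×1.700) = 0.7010; e^(−k_a t) = e^(−1.03×1.700) = 0.1736.
D = 4.760 × (0.7010 − 0.1736) + 2.17 × 0.1736 = 2.510 + 0.3767 = 2.887 mg/L.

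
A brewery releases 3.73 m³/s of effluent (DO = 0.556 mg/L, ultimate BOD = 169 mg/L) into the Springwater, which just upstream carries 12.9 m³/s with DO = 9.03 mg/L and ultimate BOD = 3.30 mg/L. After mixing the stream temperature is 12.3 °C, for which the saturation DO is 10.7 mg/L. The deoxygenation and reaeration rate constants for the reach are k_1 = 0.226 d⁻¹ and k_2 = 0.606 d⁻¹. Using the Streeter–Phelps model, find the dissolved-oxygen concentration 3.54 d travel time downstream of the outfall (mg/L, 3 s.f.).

Mixed DO = (12.9×9.03 + 3.73×0.556)/(12.9+3.73) = 118.6/16.63 = 7.129 mg/L.
Mixed L₀ = (12.9×3.30 + 3.73×169)/(16.63) = 672.9/16.63 = 40.47 mg/L.
Initial deficit D₀ = C_s − DO₀ = 10.7 − 7.129 = 3.571 mg/L.
D(3.54) = [0.226×40.47/(0.606−0.226)](e^(−0.226×3.54) − e^(−0.606×3.54)) + 3.571 e^(−0.606×3.54)
= 24.07 × (0.4493 − 0.1170) + 3.571 × 0.1170 = 8.414 mg/L.
DO = 10.7 − 8.414 = 2.286 mg/L.

DO ≈ 2.29 mg/L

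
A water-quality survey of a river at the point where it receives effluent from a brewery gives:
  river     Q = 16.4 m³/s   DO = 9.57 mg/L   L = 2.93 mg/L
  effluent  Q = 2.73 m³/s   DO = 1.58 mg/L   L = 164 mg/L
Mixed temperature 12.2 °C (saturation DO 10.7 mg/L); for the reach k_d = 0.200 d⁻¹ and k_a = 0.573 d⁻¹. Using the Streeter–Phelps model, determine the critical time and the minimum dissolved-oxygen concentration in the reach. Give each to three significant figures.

t_c ≈ 2.34 d; minimum DO ≈ 5.04 mg/L

Mixed DO = (16.4×9.57 + 2.73×1.58)/(16.4+2.73) = 161.3/19.13 = 8.430 mg/L.
Mixed L₀ = (16.4×2.93 + 2.73×164)/(19.13) = 495.8/19.13 = 25.92 mg/L.
Initial deficit D₀ = C_s − DO₀ = 10.7 − 8.430 = 2.270 mg/L.
t_c = (1/0.3730) ln[(0.573/0.200)(1 − 2.270×0.3730/(0.200×25.92))] = 2.681 × ln(2.397) = 2.344 d.
D_c = (0.200/0.573) × 25.92 × e^(−0.200×2.344) = 0.3490 × 25.92 × 0.6258 = 5.661 mg/L.
Minimum DO = 10.7 − 5.661 = 5.039 mg/L.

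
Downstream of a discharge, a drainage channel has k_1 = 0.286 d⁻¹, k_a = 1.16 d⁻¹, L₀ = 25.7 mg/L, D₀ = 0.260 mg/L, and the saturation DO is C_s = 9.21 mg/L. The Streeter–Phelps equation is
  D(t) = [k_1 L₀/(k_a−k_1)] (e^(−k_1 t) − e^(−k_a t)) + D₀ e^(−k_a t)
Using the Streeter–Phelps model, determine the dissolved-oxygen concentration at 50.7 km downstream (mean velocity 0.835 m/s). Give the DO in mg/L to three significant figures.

DO ≈ 5.94 mg/L

Travel time t = x/v = 50.7 km / (0.835 m/s) = 50700 m / 0.835 m/s = 60720 s = 0.7028 d.
k_1 L₀/(k_a−k_1) = 0.286×25.7/(1.16−0.286) = 7.350/0.8740 = 8.410 mg/L.
e^(−k_1 t) = e^(−0.286×0.7028) = 0.8179; e^(−k_a t) = e^(−1.16×0.7028) = 0.4425.
D = 8.410 × (0.8179 − 0.4425) + 0.260 × 0.4425 = 3.157 + 0.1151 = 3.272 mg/L.
DO = C_s − D = 9.21 − 3.272 = 5.938 mg/L.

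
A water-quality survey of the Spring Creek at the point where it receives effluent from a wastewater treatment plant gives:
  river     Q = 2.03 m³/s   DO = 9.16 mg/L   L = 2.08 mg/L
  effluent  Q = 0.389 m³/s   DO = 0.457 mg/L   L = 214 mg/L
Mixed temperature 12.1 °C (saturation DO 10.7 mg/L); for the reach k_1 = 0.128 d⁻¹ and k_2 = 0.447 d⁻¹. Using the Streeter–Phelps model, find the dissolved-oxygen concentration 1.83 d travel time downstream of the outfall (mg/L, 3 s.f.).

Mixed DO = (2.03×9.16 + 0.389×0.457)/(2.03+0.389) = 18.77/2.419 = 7.760 mg/L.
Mixed L₀ = (2.03×2.08 + 0.389×214)/(2.419) = 87.47/2.419 = 36.16 mg/L.
Initial deficit D₀ = C_s − DO₀ = 10.7 − 7.760 = 2.940 mg/L.
D(1.83) = [0.128×36.16/(0.447−0.128)](e^(−0.128×1.83) − e^(−0.447×1.83)) + 2.940 e^(−0.447×1.83)
= 14.51 × (0.7912 − 0.4413) + 2.940 × 0.4413 = 6.373 mg/L.
DO = 10.7 − 6.373 = 4.327 mg/L.

DO ≈ 4.33 mg/L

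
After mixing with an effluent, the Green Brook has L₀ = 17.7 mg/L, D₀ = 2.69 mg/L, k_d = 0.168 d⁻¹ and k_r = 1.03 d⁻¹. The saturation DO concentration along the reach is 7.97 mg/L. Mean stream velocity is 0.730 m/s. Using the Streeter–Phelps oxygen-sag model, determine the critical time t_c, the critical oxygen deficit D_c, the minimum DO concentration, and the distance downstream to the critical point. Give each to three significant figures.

At the critical point dD/dt = 0, so k_d L₀ e^(−k_d t) = k_r D. Substituting D(t) from the Streeter–Phelps equation and solving for t gives
t_c = ln[(k_r/k_d)(1 − D₀(k_r−k_d)/(k_d L₀))] / (k_r−k_d).
Here k_r−k_d = 0.8620 d⁻¹ and 1 − D₀(k_r−k_d)/(k_d L₀) = 1 − 2.69×0.8620/(0.168×17.7) = 0.2202, so
t_c = ln(6.131 × 0.2202) / 0.8620 = 0.3002 / 0.8620 = 0.3482 d.
D_c = (k_d/k_r) L₀ e^(−k_d t_c) = (0.168/1.03) × 17.7 × e^(−0.168×0.3482) = 0.1631 × 17.7 × 0.9432 = 2.723 mg/L.
Minimum DO = C_s − D_c = 7.97 − 2.723 = 5.247 mg/L.
x_c = v t_c = 0.730 m/s × 0.3482 d × 86400 s/d = 21960 m ≈ 22.0 km.

t_c ≈ 0.348 d; D_c ≈ 2.72 mg/L; min DO ≈ 5.25 mg/L; x_c ≈ 22.0 km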